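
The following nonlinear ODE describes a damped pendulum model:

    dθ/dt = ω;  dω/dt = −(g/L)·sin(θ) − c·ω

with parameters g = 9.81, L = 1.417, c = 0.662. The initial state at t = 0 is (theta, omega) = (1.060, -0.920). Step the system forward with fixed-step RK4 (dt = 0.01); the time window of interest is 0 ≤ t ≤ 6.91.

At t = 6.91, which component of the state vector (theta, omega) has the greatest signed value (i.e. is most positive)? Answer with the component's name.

t=0.000: state=(1.060, -0.920)
step 1 (dt=0.01): k1=(-0.920, -5.430), k2=(-0.947, -5.397), k3=(-0.947, -5.396), k4=(-0.974, -5.362); state += dt/6·(k1+2k2+2k3+k4)
t=0.010: state=(1.051, -0.974)
t=0.020: state=(1.041, -1.027)
t=0.030: state=(1.030, -1.080)
continuing one RK4 step at a time; state shown every 25 steps (Δt=0.25):
t=0.250: state=(0.681, -2.010)
t=0.500: state=(0.121, -2.316)
t=0.750: state=(-0.399, -1.713)
t=1.000: state=(-0.692, -0.590)
t=1.250: state=(-0.693, 0.548)
t=1.500: state=(-0.447, 1.340)
t=1.750: state=(-0.073, 1.542)
t=2.000: state=(0.272, 1.128)
t=2.250: state=(0.461, 0.357)
t=2.500: state=(0.450, -0.422)
t=2.750: state=(0.273, -0.933)
t=3.000: state=(0.019, -1.020)
t=3.250: state=(-0.203, -0.703)
t=3.500: state=(-0.314, -0.169)
t=3.750: state=(-0.289, 0.346)
t=4.000: state=(-0.158, 0.654)
t=4.250: state=(0.013, 0.666)
t=4.500: state=(0.153, 0.421)
t=4.750: state=(0.213, 0.053)
t=5.000: state=(0.183, -0.279)
t=5.250: state=(0.087, -0.455)
t=5.500: state=(-0.028, -0.429)
t=5.750: state=(-0.114, -0.243)
t=6.000: state=(-0.144, 0.008)
t=6.250: state=(-0.114, 0.218)
t=6.500: state=(-0.044, 0.312)
t=6.750: state=(0.031, 0.272)
t=6.910: state=(0.069, 0.191)
compare at T: theta=0.069, omega=0.191

largest component: omega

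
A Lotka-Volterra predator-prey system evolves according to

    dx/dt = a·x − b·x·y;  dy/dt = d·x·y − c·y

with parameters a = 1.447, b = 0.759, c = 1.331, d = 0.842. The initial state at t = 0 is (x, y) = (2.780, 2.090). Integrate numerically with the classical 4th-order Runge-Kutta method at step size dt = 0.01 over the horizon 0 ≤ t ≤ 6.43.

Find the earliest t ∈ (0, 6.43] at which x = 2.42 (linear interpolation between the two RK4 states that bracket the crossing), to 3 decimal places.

t = 0.334

t=0.000: state=(2.780, 2.090)
step 1 (dt=0.01): k1=(-0.387, 2.110), k2=(-0.409, 2.118), k3=(-0.409, 2.117), k4=(-0.431, 2.125); state += dt/6·(k1+2k2+2k3+k4)
t=0.010: state=(2.776, 2.111)
t=0.020: state=(2.771, 2.132)
t=0.030: state=(2.766, 2.154)
continuing one RK4 step at a time; state shown every 25 steps (Δt=0.25):
t=0.250: state=(2.549, 2.638)
t=0.330: state=(2.426, 2.804)
next step: t=0.340: state=(2.410, 2.824) — x has crossed 2.42
linear interpolation between t=0.330 (2.42623) and t=0.340 (2.40957) → t≈0.334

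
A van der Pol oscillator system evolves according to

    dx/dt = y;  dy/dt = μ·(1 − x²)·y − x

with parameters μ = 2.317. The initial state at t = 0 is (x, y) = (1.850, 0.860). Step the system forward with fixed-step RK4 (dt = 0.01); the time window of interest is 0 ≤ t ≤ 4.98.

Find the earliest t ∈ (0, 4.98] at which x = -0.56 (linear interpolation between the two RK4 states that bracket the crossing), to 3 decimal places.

t = 3.239

t=0.000: state=(1.850, 0.860)
step 1 (dt=0.01): k1=(0.860, -6.677), k2=(0.827, -6.525), k3=(0.827, -6.527), k4=(0.795, -6.376); state += dt/6·(k1+2k2+2k3+k4)
t=0.010: state=(1.858, 0.795)
t=0.020: state=(1.866, 0.732)
t=0.030: state=(1.873, 0.673)
continuing one RK4 step at a time; state shown every 20 steps (Δt=0.2):
t=0.200: state=(1.925, 0.037)
t=0.400: state=(1.902, -0.209)
t=0.600: state=(1.851, -0.287)
t=0.800: state=(1.790, -0.323)
t=1.000: state=(1.723, -0.349)
t=1.200: state=(1.650, -0.377)
t=1.400: state=(1.572, -0.409)
t=1.600: state=(1.486, -0.449)
t=1.800: state=(1.391, -0.502)
t=2.000: state=(1.284, -0.573)
t=2.200: state=(1.160, -0.676)
t=2.400: state=(1.011, -0.831)
t=2.600: state=(0.821, -1.084)
t=2.800: state=(0.564, -1.530)
t=3.000: state=(0.184, -2.355)
t=3.200: state=(-0.412, -3.660)
t=3.230: state=(-0.525, -3.849)
next step: t=3.240: state=(-0.564, -3.907) — x has crossed -0.56
linear interpolation between t=3.230 (-0.52518) and t=3.240 (-0.56397) → t≈3.239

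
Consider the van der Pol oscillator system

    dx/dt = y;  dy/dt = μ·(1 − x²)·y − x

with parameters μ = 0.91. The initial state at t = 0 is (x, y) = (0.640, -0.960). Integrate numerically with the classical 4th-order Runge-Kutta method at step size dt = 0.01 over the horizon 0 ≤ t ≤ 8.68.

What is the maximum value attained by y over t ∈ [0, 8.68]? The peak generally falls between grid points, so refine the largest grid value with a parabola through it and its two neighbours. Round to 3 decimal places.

max y = 2.550

t=0.000: state=(0.640, -0.960)
step 1 (dt=0.01): k1=(-0.960, -1.156), k2=(-0.966, -1.159), k3=(-0.966, -1.159), k4=(-0.972, -1.163); state += dt/6·(k1+2k2+2k3+k4)
t=0.010: state=(0.630, -0.972)
t=0.020: state=(0.621, -0.983)
t=0.030: state=(0.611, -0.995)
continuing one RK4 step at a time; state shown every 50 steps (Δt=0.5):
t=0.500: state=(-0.002, -1.638)
t=1.000: state=(-0.961, -2.010)
t=1.500: state=(-1.703, -0.763)
t=2.000: state=(-1.784, 0.281)
t=2.500: state=(-1.526, 0.707)
t=3.000: state=(-1.084, 1.078)
t=3.500: state=(-0.403, 1.717)
t=4.000: state=(0.680, 2.536)
t=4.500: state=(1.759, 1.326)
t=5.000: state=(1.987, -0.163)
t=5.500: state=(1.772, -0.617)
t=6.000: state=(1.396, -0.893)
t=6.500: state=(0.854, -1.322)
t=7.000: state=(0.007, -2.135)
t=7.500: state=(-1.218, -2.407)
t=8.000: state=(-1.962, -0.504)
t=8.500: state=(-1.934, 0.417)
t=8.680: state=(-1.846, 0.552)
largest grid value and its neighbours: y(4.040)=2.54939, y(4.050)=2.54999, y(4.060)=2.54937
parabola through these three points peaks at t≈4.050 with y≈2.54999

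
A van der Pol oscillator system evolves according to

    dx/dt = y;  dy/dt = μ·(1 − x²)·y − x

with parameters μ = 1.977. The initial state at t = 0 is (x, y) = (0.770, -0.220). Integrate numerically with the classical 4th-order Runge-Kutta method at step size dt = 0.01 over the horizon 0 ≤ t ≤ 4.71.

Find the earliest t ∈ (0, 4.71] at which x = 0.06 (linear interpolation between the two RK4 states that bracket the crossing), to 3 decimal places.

t=0.000: state=(0.770, -0.220)
step 1 (dt=0.01): k1=(-0.220, -0.947), k2=(-0.225, -0.951), k3=(-0.225, -0.951), k4=(-0.230, -0.954); state += dt/6·(k1+2k2+2k3+k4)
t=0.010: state=(0.768, -0.230)
t=0.020: state=(0.765, -0.239)
t=0.030: state=(0.763, -0.249)
continuing one RK4 step at a time; state shown every 20 steps (Δt=0.2):
t=0.200: state=(0.706, -0.426)
t=0.400: state=(0.596, -0.682)
t=0.600: state=(0.427, -1.031)
t=0.800: state=(0.173, -1.548)
t=0.860: state=(0.074, -1.747)
next step: t=0.870: state=(0.056, -1.783) — x has crossed 0.06
linear interpolation between t=0.860 (0.07409) and t=0.870 (0.05644) → t≈0.868

t = 0.868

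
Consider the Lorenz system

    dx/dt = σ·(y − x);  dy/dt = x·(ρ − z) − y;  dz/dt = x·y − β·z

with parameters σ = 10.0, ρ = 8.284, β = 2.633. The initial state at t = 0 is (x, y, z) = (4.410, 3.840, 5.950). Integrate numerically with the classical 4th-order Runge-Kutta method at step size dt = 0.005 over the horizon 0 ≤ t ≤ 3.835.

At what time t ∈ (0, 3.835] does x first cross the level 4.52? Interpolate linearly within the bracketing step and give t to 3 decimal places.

t = 0.206

t=0.000: state=(4.410, 3.840, 5.950)
step 1 (dt=0.005): k1=(-5.700, 6.453, 1.268), k2=(-5.396, 6.390, 1.276), k3=(-5.405, 6.391, 1.278), k4=(-5.110, 6.330, 1.288); state += dt/6·(k1+2k2+2k3+k4)
t=0.005: state=(4.383, 3.872, 5.956)
t=0.010: state=(4.359, 3.903, 5.963)
t=0.015: state=(4.337, 3.934, 5.970)
continuing one RK4 step at a time; state shown every 40 steps (Δt=0.2):
t=0.200: state=(4.502, 4.801, 6.487)
t=0.205: state=(4.517, 4.817, 6.509)
next step: t=0.210: state=(4.532, 4.833, 6.533) — x has crossed 4.52
linear interpolation between t=0.205 (4.51719) and t=0.210 (4.53222) → t≈0.206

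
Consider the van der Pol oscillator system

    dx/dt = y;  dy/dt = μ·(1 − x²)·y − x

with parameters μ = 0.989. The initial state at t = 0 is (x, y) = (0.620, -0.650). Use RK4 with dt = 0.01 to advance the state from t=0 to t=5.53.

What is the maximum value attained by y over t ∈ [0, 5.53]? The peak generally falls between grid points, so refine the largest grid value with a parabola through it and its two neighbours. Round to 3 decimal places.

max y = 2.608

t=0.000: state=(0.620, -0.650)
step 1 (dt=0.01): k1=(-0.650, -1.016), k2=(-0.655, -1.018), k3=(-0.655, -1.018), k4=(-0.660, -1.021); state += dt/6·(k1+2k2+2k3+k4)
t=0.010: state=(0.613, -0.660)
t=0.020: state=(0.607, -0.670)
t=0.030: state=(0.600, -0.681)
continuing one RK4 step at a time; state shown every 20 steps (Δt=0.2):
t=0.200: state=(0.469, -0.864)
t=0.400: state=(0.272, -1.106)
t=0.600: state=(0.025, -1.376)
t=0.800: state=(-0.278, -1.643)
t=1.000: state=(-0.627, -1.824)
t=1.200: state=(-0.993, -1.783)
t=1.400: state=(-1.319, -1.439)
t=1.600: state=(-1.555, -0.900)
t=1.800: state=(-1.681, -0.374)
t=2.000: state=(-1.713, 0.027)
t=2.200: state=(-1.678, 0.303)
t=2.400: state=(-1.597, 0.496)
t=2.600: state=(-1.482, 0.649)
t=2.800: state=(-1.339, 0.790)
t=3.000: state=(-1.165, 0.944)
t=3.200: state=(-0.959, 1.130)
t=3.400: state=(-0.710, 1.371)
t=3.600: state=(-0.405, 1.689)
t=3.800: state=(-0.029, 2.084)
t=4.000: state=(0.428, 2.472)
t=4.200: state=(0.942, 2.593)
t=4.400: state=(1.427, 2.152)
t=4.600: state=(1.774, 1.290)
t=4.800: state=(1.948, 0.491)
t=5.000: state=(1.990, -0.024)
t=5.200: state=(1.953, -0.315)
t=5.400: state=(1.872, -0.484)
t=5.530: state=(1.804, -0.563)
largest grid value and its neighbours: y(4.140)=2.60637, y(4.150)=2.60770, y(4.160)=2.60769
parabola through these three points peaks at t≈4.155 with y≈2.60786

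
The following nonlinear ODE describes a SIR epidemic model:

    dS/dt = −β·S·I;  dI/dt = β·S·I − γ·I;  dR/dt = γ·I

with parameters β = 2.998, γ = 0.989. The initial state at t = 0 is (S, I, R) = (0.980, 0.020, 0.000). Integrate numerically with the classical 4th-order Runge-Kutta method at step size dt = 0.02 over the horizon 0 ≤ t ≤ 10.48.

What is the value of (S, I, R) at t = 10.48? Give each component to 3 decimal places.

t=0.000: state=(0.980, 0.020, 0.000)
step 1 (dt=0.02): k1=(-0.059, 0.039, 0.020), k2=(-0.060, 0.040, 0.020), k3=(-0.060, 0.040, 0.020), k4=(-0.061, 0.040, 0.021); state += dt/6·(k1+2k2+2k3+k4)
t=0.020: state=(0.979, 0.021, 0.000)
t=0.040: state=(0.978, 0.022, 0.001)
t=0.060: state=(0.976, 0.022, 0.001)
continuing one RK4 step at a time; state shown every 25 steps (Δt=0.5):
t=0.500: state=(0.932, 0.051, 0.017)
t=1.000: state=(0.825, 0.118, 0.057)
t=1.500: state=(0.643, 0.218, 0.139)
t=2.000: state=(0.434, 0.297, 0.269)
t=2.500: state=(0.273, 0.305, 0.421)
t=3.000: state=(0.178, 0.260, 0.562)
t=3.500: state=(0.126, 0.198, 0.675)
t=4.000: state=(0.098, 0.143, 0.759)
t=4.500: state=(0.082, 0.099, 0.819)
t=5.000: state=(0.072, 0.068, 0.860)
t=5.500: state=(0.067, 0.046, 0.887)
t=6.000: state=(0.063, 0.031, 0.906)
t=6.500: state=(0.060, 0.021, 0.919)
t=7.000: state=(0.059, 0.014, 0.927)
t=7.500: state=(0.058, 0.009, 0.933)
t=8.000: state=(0.057, 0.006, 0.937)
t=8.500: state=(0.057, 0.004, 0.939)
t=9.000: state=(0.057, 0.003, 0.941)
t=9.500: state=(0.056, 0.002, 0.942)
t=10.000: state=(0.056, 0.001, 0.943)
t=10.480: state=(0.056, 0.001, 0.943)

(S, I, R) = (0.056, 0.001, 0.943)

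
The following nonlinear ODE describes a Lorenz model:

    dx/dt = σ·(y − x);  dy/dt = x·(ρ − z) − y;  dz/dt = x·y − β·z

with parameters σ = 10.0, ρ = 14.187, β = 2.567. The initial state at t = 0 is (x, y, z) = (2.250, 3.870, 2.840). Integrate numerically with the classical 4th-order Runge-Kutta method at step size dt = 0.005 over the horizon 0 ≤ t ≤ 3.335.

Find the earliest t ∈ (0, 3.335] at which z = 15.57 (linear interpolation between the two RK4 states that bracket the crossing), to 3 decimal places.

t = 0.299

t=0.000: state=(2.250, 3.870, 2.840)
step 1 (dt=0.005): k1=(16.200, 21.661, 1.417), k2=(16.337, 22.058, 1.689), k3=(16.343, 22.059, 1.691), k4=(16.486, 22.458, 1.969); state += dt/6·(k1+2k2+2k3+k4)
t=0.005: state=(2.332, 3.980, 2.848)
t=0.010: state=(2.415, 4.095, 2.860)
t=0.015: state=(2.500, 4.213, 2.874)
continuing one RK4 step at a time; state shown every 40 steps (Δt=0.2):
t=0.200: state=(7.421, 10.969, 7.625)
t=0.295: state=(10.328, 12.181, 15.244)
next step: t=0.300: state=(10.415, 12.054, 15.674) — z has crossed 15.57
linear interpolation between t=0.295 (15.24360) and t=0.300 (15.67370) → t≈0.299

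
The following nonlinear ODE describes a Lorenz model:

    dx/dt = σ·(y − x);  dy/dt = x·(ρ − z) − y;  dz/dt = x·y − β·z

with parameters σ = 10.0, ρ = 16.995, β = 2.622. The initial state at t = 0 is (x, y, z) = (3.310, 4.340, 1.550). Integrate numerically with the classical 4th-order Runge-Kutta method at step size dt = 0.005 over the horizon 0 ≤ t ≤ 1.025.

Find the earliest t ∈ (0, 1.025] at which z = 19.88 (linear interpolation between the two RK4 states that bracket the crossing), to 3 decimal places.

t = 0.247

t=0.000: state=(3.310, 4.340, 1.550)
step 1 (dt=0.005): k1=(10.300, 46.783, 10.301), k2=(11.212, 46.978, 10.736), k3=(11.194, 47.009, 10.745), k4=(12.091, 47.232, 11.195); state += dt/6·(k1+2k2+2k3+k4)
t=0.005: state=(3.366, 4.575, 1.604)
t=0.010: state=(3.431, 4.813, 1.662)
t=0.015: state=(3.504, 5.053, 1.725)
continuing one RK4 step at a time; state shown every 10 steps (Δt=0.05):
t=0.050: state=(4.238, 6.858, 2.343)
t=0.100: state=(5.901, 9.913, 4.048)
t=0.150: state=(8.204, 13.307, 7.420)
t=0.200: state=(10.807, 15.799, 13.124)
t=0.245: state=(12.638, 15.383, 19.626)
next step: t=0.250: state=(12.765, 15.117, 20.333) — z has crossed 19.88
linear interpolation between t=0.245 (19.62648) and t=0.250 (20.33337) → t≈0.247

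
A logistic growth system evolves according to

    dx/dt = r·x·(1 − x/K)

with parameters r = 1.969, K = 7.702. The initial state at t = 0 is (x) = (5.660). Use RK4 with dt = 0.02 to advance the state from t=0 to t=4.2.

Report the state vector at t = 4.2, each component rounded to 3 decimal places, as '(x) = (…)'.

(x) = (7.701)

t=0.000: state=(5.660)
step 1 (dt=0.02): k1=(2.955), k2=(2.927), k3=(2.927), k4=(2.900); state += dt/6·(k1+2k2+2k3+k4)
t=0.020: state=(5.719)
t=0.040: state=(5.776)
t=0.060: state=(5.832)
continuing one RK4 step at a time; state shown every 10 steps (Δt=0.2):
t=0.200: state=(6.195)
t=0.400: state=(6.616)
t=0.600: state=(6.934)
t=0.800: state=(7.167)
t=1.000: state=(7.333)
t=1.200: state=(7.449)
t=1.400: state=(7.529)
t=1.600: state=(7.585)
t=1.800: state=(7.623)
t=2.000: state=(7.648)
t=2.200: state=(7.666)
t=2.400: state=(7.677)
t=2.600: state=(7.685)
t=2.800: state=(7.691)
t=3.000: state=(7.694)
t=3.200: state=(7.697)
t=3.400: state=(7.699)
t=3.600: state=(7.700)
t=3.800: state=(7.700)
t=4.000: state=(7.701)
t=4.200: state=(7.701)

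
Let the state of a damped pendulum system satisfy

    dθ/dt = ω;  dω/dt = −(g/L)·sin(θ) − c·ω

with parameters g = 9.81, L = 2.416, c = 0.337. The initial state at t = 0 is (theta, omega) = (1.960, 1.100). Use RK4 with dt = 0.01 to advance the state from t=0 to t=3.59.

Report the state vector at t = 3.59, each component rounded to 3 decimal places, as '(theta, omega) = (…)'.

t=0.000: state=(1.960, 1.100)
step 1 (dt=0.01): k1=(1.100, -4.127), k2=(1.079, -4.112), k3=(1.079, -4.112), k4=(1.059, -4.097); state += dt/6·(k1+2k2+2k3+k4)
t=0.010: state=(1.971, 1.059)
t=0.020: state=(1.981, 1.018)
t=0.030: state=(1.991, 0.978)
continuing one RK4 step at a time; state shown every 20 steps (Δt=0.2):
t=0.200: state=(2.101, 0.330)
t=0.400: state=(2.097, -0.365)
t=0.600: state=(1.956, -1.042)
t=0.800: state=(1.679, -1.731)
t=1.000: state=(1.265, -2.395)
t=1.200: state=(0.732, -2.894)
t=1.400: state=(0.132, -3.028)
t=1.600: state=(-0.448, -2.702)
t=1.800: state=(-0.925, -2.025)
t=2.000: state=(-1.248, -1.195)
t=2.200: state=(-1.402, -0.353)
t=2.400: state=(-1.392, 0.445)
t=2.600: state=(-1.229, 1.176)
t=2.800: state=(-0.930, 1.792)
t=3.000: state=(-0.526, 2.197)
t=3.200: state=(-0.072, 2.282)
t=3.400: state=(0.363, 2.015)
t=3.590: state=(0.701, 1.507)

(theta, omega) = (0.701, 1.507)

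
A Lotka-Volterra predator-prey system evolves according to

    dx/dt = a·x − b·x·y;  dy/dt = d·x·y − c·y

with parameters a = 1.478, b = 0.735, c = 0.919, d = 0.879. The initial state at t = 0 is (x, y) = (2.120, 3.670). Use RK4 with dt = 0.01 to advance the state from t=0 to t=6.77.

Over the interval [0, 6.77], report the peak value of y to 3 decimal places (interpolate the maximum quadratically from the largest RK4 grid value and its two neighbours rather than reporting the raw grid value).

t=0.000: state=(2.120, 3.670)
step 1 (dt=0.01): k1=(-2.585, 3.466), k2=(-2.596, 3.441), k3=(-2.596, 3.440), k4=(-2.607, 3.414); state += dt/6·(k1+2k2+2k3+k4)
t=0.010: state=(2.094, 3.704)
t=0.020: state=(2.068, 3.738)
t=0.030: state=(2.042, 3.772)
continuing one RK4 step at a time; state shown every 25 steps (Δt=0.25):
t=0.250: state=(1.461, 4.321)
t=0.500: state=(0.937, 4.453)
t=0.750: state=(0.611, 4.181)
t=1.000: state=(0.427, 3.717)
t=1.250: state=(0.327, 3.205)
t=1.500: state=(0.275, 2.720)
t=1.750: state=(0.251, 2.289)
t=2.000: state=(0.247, 1.921)
t=2.250: state=(0.259, 1.614)
t=2.500: state=(0.285, 1.361)
t=2.750: state=(0.328, 1.157)
t=3.000: state=(0.389, 0.994)
t=3.250: state=(0.475, 0.868)
t=3.500: state=(0.591, 0.775)
t=3.750: state=(0.746, 0.713)
t=4.000: state=(0.951, 0.682)
t=4.250: state=(1.214, 0.687)
t=4.500: state=(1.542, 0.738)
t=4.750: state=(1.929, 0.858)
t=5.000: state=(2.339, 1.090)
t=5.250: state=(2.675, 1.508)
t=5.500: state=(2.768, 2.193)
t=5.750: state=(2.464, 3.120)
t=6.000: state=(1.847, 3.995)
t=6.250: state=(1.222, 4.437)
t=6.500: state=(0.781, 4.377)
t=6.750: state=(0.522, 4.003)
t=6.770: state=(0.507, 3.966)
largest grid value and its neighbours: y(0.430)=4.46543, y(0.440)=4.46575, y(0.450)=4.46533
parabola through these three points peaks at t≈0.439 with y≈4.46575

max y = 4.466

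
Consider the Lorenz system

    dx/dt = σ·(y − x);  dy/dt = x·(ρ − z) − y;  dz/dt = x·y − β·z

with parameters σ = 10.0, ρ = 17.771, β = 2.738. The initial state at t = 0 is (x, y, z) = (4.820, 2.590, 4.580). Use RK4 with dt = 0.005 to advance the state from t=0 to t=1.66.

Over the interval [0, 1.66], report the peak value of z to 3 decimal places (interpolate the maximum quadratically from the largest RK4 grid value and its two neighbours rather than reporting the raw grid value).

t=0.000: state=(4.820, 2.590, 4.580)
step 1 (dt=0.005): k1=(-22.300, 60.991, -0.056), k2=(-20.218, 60.103, 0.526), k3=(-20.292, 60.167, 0.526), k4=(-18.277, 59.339, 1.093); state += dt/6·(k1+2k2+2k3+k4)
t=0.005: state=(4.719, 2.891, 4.583)
t=0.010: state=(4.637, 3.184, 4.591)
t=0.015: state=(4.573, 3.470, 4.604)
continuing one RK4 step at a time; state shown every 20 steps (Δt=0.1):
t=0.100: state=(5.451, 8.116, 5.800)
t=0.200: state=(9.271, 13.737, 11.690)
t=0.300: state=(12.327, 12.618, 22.792)
t=0.400: state=(9.135, 3.585, 25.208)
t=0.500: state=(4.000, 0.049, 19.965)
t=0.600: state=(1.438, 0.032, 15.171)
t=0.700: state=(0.693, 0.424, 11.555)
t=0.800: state=(0.675, 0.856, 8.823)
t=0.900: state=(1.027, 1.567, 6.798)
t=1.000: state=(1.834, 2.974, 5.450)
t=1.100: state=(3.493, 5.790, 5.157)
t=1.200: state=(6.651, 10.702, 7.617)
t=1.300: state=(10.984, 14.725, 16.289)
t=1.400: state=(11.722, 8.811, 25.458)
t=1.500: state=(6.785, 1.351, 23.194)
t=1.600: state=(2.641, -0.064, 17.795)
t=1.660: state=(1.449, 0.082, 15.097)
largest grid value and its neighbours: z(0.360)=25.87628, z(0.365)=25.89520, z(0.370)=25.88103
parabola through these three points peaks at t≈0.365 with z≈25.89529

max z = 25.895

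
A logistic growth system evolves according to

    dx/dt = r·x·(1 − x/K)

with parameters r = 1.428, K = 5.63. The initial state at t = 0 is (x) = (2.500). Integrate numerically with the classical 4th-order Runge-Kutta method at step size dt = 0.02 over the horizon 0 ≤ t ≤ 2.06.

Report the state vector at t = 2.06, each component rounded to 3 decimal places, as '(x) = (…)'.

(x) = (5.281)

t=0.000: state=(2.500)
step 1 (dt=0.02): k1=(1.985), k2=(1.988), k3=(1.988), k4=(1.991); state += dt/6·(k1+2k2+2k3+k4)
t=0.020: state=(2.540)
t=0.040: state=(2.580)
t=0.060: state=(2.620)
continuing one RK4 step at a time; state shown every 5 steps (Δt=0.1):
t=0.100: state=(2.700)
t=0.200: state=(2.901)
t=0.300: state=(3.101)
t=0.400: state=(3.298)
t=0.500: state=(3.490)
t=0.600: state=(3.676)
t=0.700: state=(3.854)
t=0.800: state=(4.023)
t=0.900: state=(4.182)
t=1.000: state=(4.330)
t=1.100: state=(4.467)
t=1.200: state=(4.594)
t=1.300: state=(4.709)
t=1.400: state=(4.814)
t=1.500: state=(4.908)
t=1.600: state=(4.994)
t=1.700: state=(5.070)
t=1.800: state=(5.138)
t=1.900: state=(5.198)
t=2.000: state=(5.252)
t=2.060: state=(5.281)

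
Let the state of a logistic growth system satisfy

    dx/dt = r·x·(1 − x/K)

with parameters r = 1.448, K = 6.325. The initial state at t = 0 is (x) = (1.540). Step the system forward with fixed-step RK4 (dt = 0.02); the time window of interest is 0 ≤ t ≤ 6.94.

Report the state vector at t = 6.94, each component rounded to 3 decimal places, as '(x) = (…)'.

t=0.000: state=(1.540)
step 1 (dt=0.02): k1=(1.687), k2=(1.699), k3=(1.700), k4=(1.712); state += dt/6·(k1+2k2+2k3+k4)
t=0.020: state=(1.574)
t=0.040: state=(1.608)
t=0.060: state=(1.643)
continuing one RK4 step at a time; state shown every 25 steps (Δt=0.5):
t=0.500: state=(2.524)
t=1.000: state=(3.655)
t=1.500: state=(4.671)
t=2.000: state=(5.398)
t=2.500: state=(5.839)
t=3.000: state=(6.080)
t=3.500: state=(6.204)
t=4.000: state=(6.266)
t=4.500: state=(6.296)
t=5.000: state=(6.311)
t=5.500: state=(6.318)
t=6.000: state=(6.322)
t=6.500: state=(6.323)
t=6.940: state=(6.324)

(x) = (6.324)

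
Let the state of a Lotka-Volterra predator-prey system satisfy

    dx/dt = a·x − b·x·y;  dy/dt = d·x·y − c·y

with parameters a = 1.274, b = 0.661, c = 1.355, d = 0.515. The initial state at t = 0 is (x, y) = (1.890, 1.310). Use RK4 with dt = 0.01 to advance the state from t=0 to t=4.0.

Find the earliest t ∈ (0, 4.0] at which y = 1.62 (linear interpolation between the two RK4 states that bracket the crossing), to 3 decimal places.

t = 1.656

t=0.000: state=(1.890, 1.310)
step 1 (dt=0.01): k1=(0.771, -0.500), k2=(0.776, -0.496), k3=(0.776, -0.496), k4=(0.781, -0.493); state += dt/6·(k1+2k2+2k3+k4)
t=0.010: state=(1.898, 1.305)
t=0.020: state=(1.906, 1.300)
t=0.030: state=(1.914, 1.295)
continuing one RK4 step at a time; state shown every 20 steps (Δt=0.2):
t=0.200: state=(2.063, 1.224)
t=0.400: state=(2.273, 1.167)
t=0.600: state=(2.519, 1.139)
t=0.800: state=(2.797, 1.142)
t=1.000: state=(3.096, 1.179)
t=1.200: state=(3.403, 1.257)
t=1.400: state=(3.690, 1.381)
t=1.600: state=(3.922, 1.560)
t=1.650: state=(3.966, 1.614)
next step: t=1.660: state=(3.974, 1.625) — y has crossed 1.62
linear interpolation between t=1.650 (1.61357) and t=1.660 (1.62473) → t≈1.656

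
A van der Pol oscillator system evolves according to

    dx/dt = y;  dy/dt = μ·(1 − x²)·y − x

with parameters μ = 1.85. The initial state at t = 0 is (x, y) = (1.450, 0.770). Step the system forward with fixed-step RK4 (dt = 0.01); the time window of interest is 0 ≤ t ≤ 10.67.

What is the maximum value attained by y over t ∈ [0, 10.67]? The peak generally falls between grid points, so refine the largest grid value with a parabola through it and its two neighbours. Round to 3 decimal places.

max y = 3.636

t=0.000: state=(1.450, 0.770)
step 1 (dt=0.01): k1=(0.770, -3.021), k2=(0.755, -3.009), k3=(0.755, -3.009), k4=(0.740, -2.997); state += dt/6·(k1+2k2+2k3+k4)
t=0.010: state=(1.458, 0.740)
t=0.020: state=(1.465, 0.710)
t=0.030: state=(1.472, 0.681)
continuing one RK4 step at a time; state shown every 50 steps (Δt=0.5):
t=0.500: state=(1.544, -0.214)
t=1.000: state=(1.345, -0.543)
t=1.500: state=(0.997, -0.889)
t=2.000: state=(0.361, -1.842)
t=2.500: state=(-1.070, -3.570)
t=3.000: state=(-2.004, -0.245)
t=3.500: state=(-1.925, 0.330)
t=4.000: state=(-1.735, 0.422)
t=4.500: state=(-1.500, 0.528)
t=5.000: state=(-1.191, 0.737)
t=5.500: state=(-0.709, 1.293)
t=6.000: state=(0.310, 3.077)
t=6.500: state=(1.835, 1.535)
t=7.000: state=(1.993, -0.234)
t=7.500: state=(1.828, -0.385)
t=8.000: state=(1.615, -0.472)
t=8.500: state=(1.347, -0.619)
t=9.000: state=(0.966, -0.959)
t=9.500: state=(0.274, -2.027)
t=10.000: state=(-1.245, -3.429)
t=10.500: state=(-2.017, -0.097)
t=10.670: state=(-2.006, 0.183)
largest grid value and its neighbours: y(6.170)=3.63322, y(6.180)=3.63580, y(6.190)=3.63348
parabola through these three points peaks at t≈6.180 with y≈3.63580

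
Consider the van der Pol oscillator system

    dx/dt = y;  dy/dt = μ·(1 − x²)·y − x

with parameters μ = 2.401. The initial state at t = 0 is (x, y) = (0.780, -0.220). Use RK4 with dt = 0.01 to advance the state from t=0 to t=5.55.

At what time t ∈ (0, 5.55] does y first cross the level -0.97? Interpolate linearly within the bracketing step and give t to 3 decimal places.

t = 0.523

t=0.000: state=(0.780, -0.220)
step 1 (dt=0.01): k1=(-0.220, -0.987), k2=(-0.225, -0.991), k3=(-0.225, -0.991), k4=(-0.230, -0.996); state += dt/6·(k1+2k2+2k3+k4)
t=0.010: state=(0.778, -0.230)
t=0.020: state=(0.775, -0.240)
t=0.030: state=(0.773, -0.250)
continuing one RK4 step at a time; state shown every 20 steps (Δt=0.2):
t=0.200: state=(0.715, -0.439)
t=0.400: state=(0.600, -0.728)
t=0.520: state=(0.499, -0.963)
next step: t=0.530: state=(0.489, -0.986) — y has crossed -0.97
linear interpolation between t=0.520 (-0.96338) and t=0.530 (-0.98601) → t≈0.523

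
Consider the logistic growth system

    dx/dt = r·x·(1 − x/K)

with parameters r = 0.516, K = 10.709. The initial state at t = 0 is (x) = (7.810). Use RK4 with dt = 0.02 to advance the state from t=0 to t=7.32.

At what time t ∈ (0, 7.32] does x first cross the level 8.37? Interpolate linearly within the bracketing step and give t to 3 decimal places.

t=0.000: state=(7.810)
step 1 (dt=0.02): k1=(1.091), k2=(1.088), k3=(1.088), k4=(1.086); state += dt/6·(k1+2k2+2k3+k4)
t=0.020: state=(7.832)
t=0.040: state=(7.853)
t=0.060: state=(7.875)
continuing one RK4 step at a time; state shown every 25 steps (Δt=0.5):
t=0.500: state=(8.322)
t=0.540: state=(8.360)
next step: t=0.560: state=(8.379) — x has crossed 8.37
linear interpolation between t=0.540 (8.36039) and t=0.560 (8.37925) → t≈0.550

t = 0.550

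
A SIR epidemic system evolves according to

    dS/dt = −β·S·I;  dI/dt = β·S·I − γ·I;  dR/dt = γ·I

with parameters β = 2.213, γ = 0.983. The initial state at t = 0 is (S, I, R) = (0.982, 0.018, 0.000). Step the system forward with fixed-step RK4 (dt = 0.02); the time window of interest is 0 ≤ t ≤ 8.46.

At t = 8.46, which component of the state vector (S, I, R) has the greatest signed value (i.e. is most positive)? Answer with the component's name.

largest component: R

t=0.000: state=(0.982, 0.018, 0.000)
step 1 (dt=0.02): k1=(-0.039, 0.021, 0.018), k2=(-0.040, 0.022, 0.018), k3=(-0.040, 0.022, 0.018), k4=(-0.040, 0.022, 0.018); state += dt/6·(k1+2k2+2k3+k4)
t=0.020: state=(0.981, 0.018, 0.000)
t=0.040: state=(0.980, 0.019, 0.001)
t=0.060: state=(0.980, 0.019, 0.001)
continuing one RK4 step at a time; state shown every 25 steps (Δt=0.5):
t=0.500: state=(0.956, 0.032, 0.012)
t=1.000: state=(0.911, 0.055, 0.033)
t=1.500: state=(0.842, 0.090, 0.068)
t=2.000: state=(0.745, 0.132, 0.123)
t=2.500: state=(0.628, 0.173, 0.198)
t=3.000: state=(0.511, 0.199, 0.291)
t=3.500: state=(0.408, 0.202, 0.390)
t=4.000: state=(0.329, 0.185, 0.486)
t=4.500: state=(0.272, 0.158, 0.570)
t=5.000: state=(0.232, 0.127, 0.640)
t=5.500: state=(0.205, 0.099, 0.696)
t=6.000: state=(0.186, 0.075, 0.739)
t=6.500: state=(0.173, 0.056, 0.771)
t=7.000: state=(0.164, 0.041, 0.794)
t=7.500: state=(0.158, 0.030, 0.812)
t=8.000: state=(0.153, 0.022, 0.825)
t=8.460: state=(0.150, 0.016, 0.833)
compare at T: S=0.150, I=0.016, R=0.833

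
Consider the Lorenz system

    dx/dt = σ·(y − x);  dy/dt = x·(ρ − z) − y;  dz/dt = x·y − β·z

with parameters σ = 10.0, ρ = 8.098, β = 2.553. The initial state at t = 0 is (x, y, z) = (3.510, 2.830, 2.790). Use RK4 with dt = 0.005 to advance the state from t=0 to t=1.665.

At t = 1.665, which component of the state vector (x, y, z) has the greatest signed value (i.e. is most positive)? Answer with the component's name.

t=0.000: state=(3.510, 2.830, 2.790)
step 1 (dt=0.005): k1=(-6.800, 15.801, 2.810), k2=(-6.235, 15.647, 2.882), k3=(-6.253, 15.654, 2.885), k4=(-5.705, 15.507, 2.957); state += dt/6·(k1+2k2+2k3+k4)
t=0.005: state=(3.479, 2.908, 2.804)
t=0.010: state=(3.453, 2.985, 2.820)
t=0.015: state=(3.432, 3.061, 2.836)
continuing one RK4 step at a time; state shown every 20 steps (Δt=0.1):
t=0.100: state=(3.610, 4.239, 3.256)
t=0.200: state=(4.481, 5.504, 4.278)
t=0.300: state=(5.490, 6.396, 5.987)
t=0.400: state=(6.114, 6.380, 7.995)
t=0.500: state=(5.949, 5.374, 9.379)
t=0.600: state=(5.102, 4.084, 9.568)
t=0.700: state=(4.099, 3.184, 8.859)
t=0.800: state=(3.353, 2.790, 7.820)
t=0.900: state=(2.971, 2.759, 6.817)
t=1.000: state=(2.904, 2.971, 6.014)
t=1.100: state=(3.082, 3.362, 5.491)
t=1.200: state=(3.447, 3.889, 5.298)
t=1.300: state=(3.944, 4.481, 5.476)
t=1.400: state=(4.484, 5.005, 6.023)
t=1.500: state=(4.932, 5.281, 6.829)
t=1.600: state=(5.137, 5.183, 7.642)
t=1.665: state=(5.098, 4.937, 8.029)
compare at T: x=5.098, y=4.937, z=8.029

largest component: z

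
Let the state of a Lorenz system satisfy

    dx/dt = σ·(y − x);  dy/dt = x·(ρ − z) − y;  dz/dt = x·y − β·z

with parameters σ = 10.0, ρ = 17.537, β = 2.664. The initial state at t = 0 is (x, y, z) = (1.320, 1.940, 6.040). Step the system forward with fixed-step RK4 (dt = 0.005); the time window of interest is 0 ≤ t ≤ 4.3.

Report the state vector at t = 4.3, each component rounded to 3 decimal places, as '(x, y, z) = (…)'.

(x, y, z) = (1.641, 2.577, 6.167)

t=0.000: state=(1.320, 1.940, 6.040)
step 1 (dt=0.005): k1=(6.200, 13.236, -13.530), k2=(6.376, 13.426, -13.365), k3=(6.376, 13.430, -13.365), k4=(6.553, 13.626, -13.199); state += dt/6·(k1+2k2+2k3+k4)
t=0.005: state=(1.352, 2.007, 5.973)
t=0.010: state=(1.386, 2.076, 5.908)
t=0.015: state=(1.421, 2.148, 5.845)
continuing one RK4 step at a time; state shown every 40 steps (Δt=0.2):
t=0.200: state=(4.431, 7.294, 5.527)
t=0.400: state=(11.865, 13.694, 20.201)
t=0.600: state=(4.953, 0.408, 21.108)
t=0.800: state=(0.765, 0.304, 12.409)
t=1.000: state=(0.838, 1.227, 7.364)
t=1.200: state=(2.658, 4.366, 5.042)
t=1.400: state=(9.069, 13.483, 11.621)
t=1.600: state=(9.093, 3.760, 24.927)
t=1.800: state=(1.483, 0.035, 15.303)
t=2.000: state=(0.652, 0.800, 9.029)
t=2.200: state=(1.681, 2.695, 5.596)
t=2.400: state=(5.974, 9.653, 6.905)
t=2.600: state=(11.908, 10.339, 24.223)
t=2.800: state=(3.175, -0.001, 18.652)
t=3.000: state=(0.679, 0.539, 10.975)
t=3.200: state=(1.182, 1.815, 6.594)
t=3.400: state=(3.985, 6.539, 5.480)
t=3.600: state=(11.373, 14.151, 18.195)
t=3.800: state=(5.847, 0.934, 22.020)
t=4.000: state=(0.968, 0.366, 13.022)
t=4.200: state=(0.982, 1.411, 7.755)
t=4.300: state=(1.641, 2.577, 6.167)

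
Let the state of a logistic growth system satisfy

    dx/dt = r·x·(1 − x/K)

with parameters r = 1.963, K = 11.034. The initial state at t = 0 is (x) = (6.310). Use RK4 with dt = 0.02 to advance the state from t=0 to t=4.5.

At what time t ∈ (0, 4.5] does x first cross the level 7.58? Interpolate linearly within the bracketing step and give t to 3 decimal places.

t=0.000: state=(6.310)
step 1 (dt=0.02): k1=(5.303), k2=(5.288), k3=(5.288), k4=(5.271); state += dt/6·(k1+2k2+2k3+k4)
t=0.020: state=(6.416)
t=0.040: state=(6.521)
t=0.060: state=(6.625)
continuing one RK4 step at a time; state shown every 10 steps (Δt=0.2):
t=0.200: state=(7.329)
t=0.240: state=(7.519)
next step: t=0.260: state=(7.613) — x has crossed 7.58
linear interpolation between t=0.240 (7.51949) and t=0.260 (7.61285) → t≈0.253

t = 0.253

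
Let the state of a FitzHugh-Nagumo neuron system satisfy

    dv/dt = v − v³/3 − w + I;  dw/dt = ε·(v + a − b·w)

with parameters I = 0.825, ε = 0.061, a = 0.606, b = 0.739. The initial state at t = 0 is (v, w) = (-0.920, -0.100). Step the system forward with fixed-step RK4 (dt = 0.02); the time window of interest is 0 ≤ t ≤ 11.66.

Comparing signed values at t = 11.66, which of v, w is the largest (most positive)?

largest component: v

t=0.000: state=(-0.920, -0.100)
step 1 (dt=0.02): k1=(0.265, -0.015), k2=(0.265, -0.014), k3=(0.265, -0.014), k4=(0.266, -0.014); state += dt/6·(k1+2k2+2k3+k4)
t=0.020: state=(-0.915, -0.100)
t=0.040: state=(-0.909, -0.101)
t=0.060: state=(-0.904, -0.101)
continuing one RK4 step at a time; state shown every 25 steps (Δt=0.5):
t=0.500: state=(-0.778, -0.105)
t=1.000: state=(-0.603, -0.105)
t=1.500: state=(-0.364, -0.100)
t=2.000: state=(-0.000, -0.085)
t=2.500: state=(0.575, -0.057)
t=3.000: state=(1.314, -0.009)
t=3.500: state=(1.816, 0.058)
t=4.000: state=(1.970, 0.133)
t=4.500: state=(1.988, 0.208)
t=5.000: state=(1.972, 0.281)
t=5.500: state=(1.950, 0.352)
t=6.000: state=(1.925, 0.421)
t=6.500: state=(1.900, 0.488)
t=7.000: state=(1.875, 0.552)
t=7.500: state=(1.850, 0.614)
t=8.000: state=(1.825, 0.674)
t=8.500: state=(1.800, 0.732)
t=9.000: state=(1.774, 0.788)
t=9.500: state=(1.749, 0.842)
t=10.000: state=(1.723, 0.894)
t=10.500: state=(1.698, 0.944)
t=11.000: state=(1.672, 0.992)
t=11.500: state=(1.645, 1.038)
t=11.660: state=(1.637, 1.052)
compare at T: v=1.637, w=1.052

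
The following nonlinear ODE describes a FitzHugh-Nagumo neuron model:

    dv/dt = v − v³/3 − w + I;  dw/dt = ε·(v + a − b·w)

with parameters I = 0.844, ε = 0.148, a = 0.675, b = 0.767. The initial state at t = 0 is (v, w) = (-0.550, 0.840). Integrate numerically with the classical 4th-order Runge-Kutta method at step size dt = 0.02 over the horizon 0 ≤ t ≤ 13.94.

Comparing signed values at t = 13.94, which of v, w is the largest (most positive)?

largest component: v

t=0.000: state=(-0.550, 0.840)
step 1 (dt=0.02): k1=(-0.491, -0.077), k2=(-0.493, -0.077), k3=(-0.493, -0.077), k4=(-0.496, -0.078); state += dt/6·(k1+2k2+2k3+k4)
t=0.020: state=(-0.560, 0.838)
t=0.040: state=(-0.570, 0.837)
t=0.060: state=(-0.580, 0.835)
continuing one RK4 step at a time; state shown every 25 steps (Δt=0.5):
t=0.500: state=(-0.823, 0.793)
t=1.000: state=(-1.112, 0.728)
t=1.500: state=(-1.336, 0.648)
t=2.000: state=(-1.456, 0.559)
t=2.500: state=(-1.491, 0.471)
t=3.000: state=(-1.478, 0.386)
t=3.500: state=(-1.441, 0.308)
t=4.000: state=(-1.390, 0.238)
t=4.500: state=(-1.331, 0.176)
t=5.000: state=(-1.267, 0.121)
t=5.500: state=(-1.197, 0.074)
t=6.000: state=(-1.122, 0.035)
t=6.500: state=(-1.039, 0.004)
t=7.000: state=(-0.946, -0.019)
t=7.500: state=(-0.838, -0.034)
t=8.000: state=(-0.707, -0.039)
t=8.500: state=(-0.538, -0.033)
t=9.000: state=(-0.304, -0.013)
t=9.500: state=(0.047, 0.026)
t=10.000: state=(0.581, 0.095)
t=10.500: state=(1.243, 0.204)
t=11.000: state=(1.701, 0.349)
t=11.500: state=(1.844, 0.508)
t=12.000: state=(1.843, 0.661)
t=12.500: state=(1.800, 0.804)
t=13.000: state=(1.744, 0.936)
t=13.500: state=(1.685, 1.056)
t=13.940: state=(1.631, 1.153)
compare at T: v=1.631, w=1.153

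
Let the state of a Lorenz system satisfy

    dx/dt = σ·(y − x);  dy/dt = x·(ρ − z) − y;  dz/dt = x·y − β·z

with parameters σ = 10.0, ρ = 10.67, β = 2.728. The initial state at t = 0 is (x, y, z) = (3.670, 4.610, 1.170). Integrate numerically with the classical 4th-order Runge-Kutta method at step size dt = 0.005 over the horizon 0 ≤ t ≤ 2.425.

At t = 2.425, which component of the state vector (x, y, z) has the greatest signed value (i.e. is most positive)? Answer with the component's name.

largest component: z

t=0.000: state=(3.670, 4.610, 1.170)
step 1 (dt=0.005): k1=(9.400, 30.255, 13.727), k2=(9.921, 30.276, 14.021), k3=(9.909, 30.285, 14.025), k4=(10.419, 30.313, 14.327); state += dt/6·(k1+2k2+2k3+k4)
t=0.005: state=(3.720, 4.761, 1.240)
t=0.010: state=(3.774, 4.913, 1.313)
t=0.015: state=(3.833, 5.065, 1.390)
continuing one RK4 step at a time; state shown every 20 steps (Δt=0.1):
t=0.100: state=(5.408, 7.748, 3.366)
t=0.200: state=(7.899, 10.199, 8.014)
t=0.300: state=(9.120, 8.877, 13.686)
t=0.400: state=(7.390, 4.573, 15.381)
t=0.500: state=(4.509, 1.952, 13.293)
t=0.600: state=(2.598, 1.325, 10.580)
t=0.700: state=(1.819, 1.446, 8.305)
t=0.800: state=(1.719, 1.848, 6.569)
t=0.900: state=(2.029, 2.513, 5.354)
t=1.000: state=(2.692, 3.544, 4.700)
t=1.100: state=(3.754, 5.030, 4.793)
t=1.200: state=(5.217, 6.821, 6.011)
t=1.300: state=(6.768, 8.114, 8.611)
t=1.400: state=(7.554, 7.634, 11.681)
t=1.500: state=(6.876, 5.555, 13.135)
t=1.600: state=(5.313, 3.716, 12.421)
t=1.700: state=(3.967, 2.939, 10.752)
t=1.800: state=(3.281, 2.917, 9.081)
t=1.900: state=(3.186, 3.334, 7.779)
t=2.000: state=(3.537, 4.076, 7.003)
t=2.100: state=(4.237, 5.081, 6.892)
t=2.200: state=(5.172, 6.156, 7.586)
t=2.300: state=(6.084, 6.848, 9.040)
t=2.400: state=(6.548, 6.655, 10.697)
t=2.425: state=(6.550, 6.458, 11.030)
compare at T: x=6.550, y=6.458, z=11.030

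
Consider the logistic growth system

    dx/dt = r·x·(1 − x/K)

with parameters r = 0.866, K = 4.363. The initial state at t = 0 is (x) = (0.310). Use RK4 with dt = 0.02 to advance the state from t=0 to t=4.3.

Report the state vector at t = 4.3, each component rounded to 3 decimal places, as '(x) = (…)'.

(x) = (3.316)

t=0.000: state=(0.310)
step 1 (dt=0.02): k1=(0.249), k2=(0.251), k3=(0.251), k4=(0.253); state += dt/6·(k1+2k2+2k3+k4)
t=0.020: state=(0.315)
t=0.040: state=(0.320)
t=0.060: state=(0.325)
continuing one RK4 step at a time; state shown every 10 steps (Δt=0.2):
t=0.200: state=(0.364)
t=0.400: state=(0.426)
t=0.600: state=(0.497)
t=0.800: state=(0.579)
t=1.000: state=(0.671)
t=1.200: state=(0.776)
t=1.400: state=(0.892)
t=1.600: state=(1.022)
t=1.800: state=(1.163)
t=2.000: state=(1.317)
t=2.200: state=(1.481)
t=2.400: state=(1.655)
t=2.600: state=(1.836)
t=2.800: state=(2.023)
t=3.000: state=(2.211)
t=3.200: state=(2.400)
t=3.400: state=(2.584)
t=3.600: state=(2.764)
t=3.800: state=(2.935)
t=4.000: state=(3.096)
t=4.200: state=(3.246)
t=4.300: state=(3.316)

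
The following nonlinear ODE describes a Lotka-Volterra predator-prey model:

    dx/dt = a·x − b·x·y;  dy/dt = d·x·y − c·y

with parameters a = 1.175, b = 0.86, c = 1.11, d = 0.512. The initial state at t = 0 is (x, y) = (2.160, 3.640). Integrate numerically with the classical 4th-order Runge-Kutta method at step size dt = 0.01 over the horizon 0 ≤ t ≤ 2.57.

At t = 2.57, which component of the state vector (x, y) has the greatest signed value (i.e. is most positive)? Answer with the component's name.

t=0.000: state=(2.160, 3.640)
step 1 (dt=0.01): k1=(-4.224, -0.015), k2=(-4.182, -0.054), k3=(-4.182, -0.054), k4=(-4.141, -0.093); state += dt/6·(k1+2k2+2k3+k4)
t=0.010: state=(2.118, 3.639)
t=0.020: state=(2.077, 3.638)
t=0.030: state=(2.037, 3.636)
continuing one RK4 step at a time; state shown every 10 steps (Δt=0.1):
t=0.100: state=(1.778, 3.602)
t=0.200: state=(1.473, 3.502)
t=0.300: state=(1.233, 3.358)
t=0.400: state=(1.047, 3.185)
t=0.500: state=(0.902, 2.996)
t=0.600: state=(0.791, 2.800)
t=0.700: state=(0.705, 2.603)
t=0.800: state=(0.639, 2.411)
t=0.900: state=(0.589, 2.227)
t=1.000: state=(0.551, 2.052)
t=1.100: state=(0.523, 1.887)
t=1.200: state=(0.504, 1.734)
t=1.300: state=(0.491, 1.592)
t=1.400: state=(0.484, 1.460)
t=1.500: state=(0.483, 1.340)
t=1.600: state=(0.487, 1.229)
t=1.700: state=(0.495, 1.128)
t=1.800: state=(0.507, 1.036)
t=1.900: state=(0.523, 0.952)
t=2.000: state=(0.544, 0.875)
t=2.100: state=(0.569, 0.806)
t=2.200: state=(0.599, 0.743)
t=2.300: state=(0.634, 0.686)
t=2.400: state=(0.673, 0.635)
t=2.500: state=(0.718, 0.589)
t=2.570: state=(0.754, 0.559)
compare at T: x=0.754, y=0.559

largest component: x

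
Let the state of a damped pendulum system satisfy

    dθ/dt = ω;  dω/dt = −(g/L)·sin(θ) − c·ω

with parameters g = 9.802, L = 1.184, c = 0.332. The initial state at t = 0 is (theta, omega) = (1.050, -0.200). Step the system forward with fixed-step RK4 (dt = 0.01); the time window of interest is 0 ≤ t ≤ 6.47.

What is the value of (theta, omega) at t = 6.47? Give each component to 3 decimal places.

t=0.000: state=(1.050, -0.200)
step 1 (dt=0.01): k1=(-0.200, -7.115), k2=(-0.236, -7.099), k3=(-0.235, -7.098), k4=(-0.271, -7.081); state += dt/6·(k1+2k2+2k3+k4)
t=0.010: state=(1.048, -0.271)
t=0.020: state=(1.045, -0.342)
t=0.030: state=(1.041, -0.412)
continuing one RK4 step at a time; state shown every 25 steps (Δt=0.25):
t=0.250: state=(0.791, -1.797)
t=0.500: state=(0.216, -2.622)
t=0.750: state=(-0.413, -2.194)
t=1.000: state=(-0.804, -0.842)
t=1.250: state=(-0.818, 0.708)
t=1.500: state=(-0.481, 1.882)
t=1.750: state=(0.047, 2.158)
t=2.000: state=(0.511, 1.409)
t=2.250: state=(0.706, 0.117)
t=2.500: state=(0.574, -1.117)
t=2.750: state=(0.195, -1.790)
t=3.000: state=(-0.245, -1.582)
t=3.250: state=(-0.536, -0.664)
t=3.500: state=(-0.560, 0.464)
t=3.750: state=(-0.328, 1.307)
t=4.000: state=(0.038, 1.491)
t=4.250: state=(0.357, 0.959)
t=4.500: state=(0.484, 0.036)
t=4.750: state=(0.380, -0.829)
t=5.000: state=(0.107, -1.254)
t=5.250: state=(-0.194, -1.055)
t=5.500: state=(-0.380, -0.380)
t=5.750: state=(-0.374, 0.413)
t=6.000: state=(-0.195, 0.956)
t=6.250: state=(0.062, 1.010)
t=6.470: state=(0.251, 0.652)

(theta, omega) = (0.251, 0.652)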